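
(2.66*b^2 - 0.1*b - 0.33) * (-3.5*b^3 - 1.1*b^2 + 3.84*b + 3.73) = -9.31*b^5 - 2.576*b^4 + 11.4794*b^3 + 9.9008*b^2 - 1.6402*b - 1.2309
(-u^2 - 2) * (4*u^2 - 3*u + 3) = -4*u^4 + 3*u^3 - 11*u^2 + 6*u - 6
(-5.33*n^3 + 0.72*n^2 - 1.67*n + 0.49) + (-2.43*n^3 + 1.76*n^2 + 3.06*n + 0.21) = -7.76*n^3 + 2.48*n^2 + 1.39*n + 0.7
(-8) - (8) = -16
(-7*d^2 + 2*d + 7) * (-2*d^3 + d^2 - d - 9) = 14*d^5 - 11*d^4 - 5*d^3 + 68*d^2 - 25*d - 63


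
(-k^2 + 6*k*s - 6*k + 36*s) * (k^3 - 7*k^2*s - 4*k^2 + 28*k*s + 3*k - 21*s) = -k^5 + 13*k^4*s - 2*k^4 - 42*k^3*s^2 + 26*k^3*s + 21*k^3 - 84*k^2*s^2 - 273*k^2*s - 18*k^2 + 882*k*s^2 + 234*k*s - 756*s^2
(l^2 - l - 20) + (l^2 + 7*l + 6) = 2*l^2 + 6*l - 14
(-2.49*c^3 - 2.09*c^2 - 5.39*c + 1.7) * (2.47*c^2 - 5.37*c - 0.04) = -6.1503*c^5 + 8.209*c^4 - 1.9904*c^3 + 33.2269*c^2 - 8.9134*c - 0.068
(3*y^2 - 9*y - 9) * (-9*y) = -27*y^3 + 81*y^2 + 81*y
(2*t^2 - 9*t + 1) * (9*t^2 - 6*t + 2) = 18*t^4 - 93*t^3 + 67*t^2 - 24*t + 2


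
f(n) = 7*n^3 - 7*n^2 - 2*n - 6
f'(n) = 21*n^2 - 14*n - 2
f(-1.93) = -78.54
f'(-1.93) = 103.24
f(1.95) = 15.39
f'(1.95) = 50.55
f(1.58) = 0.98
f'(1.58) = 28.30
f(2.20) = 30.26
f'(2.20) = 68.84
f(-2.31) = -125.02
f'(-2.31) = 142.40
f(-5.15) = -1137.49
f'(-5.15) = 627.07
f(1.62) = 2.15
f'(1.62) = 30.43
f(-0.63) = -9.27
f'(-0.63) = 15.15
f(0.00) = -6.00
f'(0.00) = -2.00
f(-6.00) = -1758.00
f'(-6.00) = 838.00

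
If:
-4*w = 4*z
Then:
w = -z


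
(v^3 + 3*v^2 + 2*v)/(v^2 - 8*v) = (v^2 + 3*v + 2)/(v - 8)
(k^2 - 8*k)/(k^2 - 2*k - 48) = k/(k + 6)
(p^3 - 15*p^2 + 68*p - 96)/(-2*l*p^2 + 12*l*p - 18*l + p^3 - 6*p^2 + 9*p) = (p^2 - 12*p + 32)/(-2*l*p + 6*l + p^2 - 3*p)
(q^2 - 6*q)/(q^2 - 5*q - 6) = q/(q + 1)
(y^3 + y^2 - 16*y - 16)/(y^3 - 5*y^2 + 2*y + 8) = (y + 4)/(y - 2)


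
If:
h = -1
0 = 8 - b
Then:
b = 8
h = -1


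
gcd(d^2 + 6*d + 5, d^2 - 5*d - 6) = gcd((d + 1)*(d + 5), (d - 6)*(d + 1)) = d + 1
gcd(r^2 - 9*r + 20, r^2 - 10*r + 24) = r - 4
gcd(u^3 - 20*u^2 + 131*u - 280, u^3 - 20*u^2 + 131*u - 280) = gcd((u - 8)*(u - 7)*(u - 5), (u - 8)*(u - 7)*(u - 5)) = u^3 - 20*u^2 + 131*u - 280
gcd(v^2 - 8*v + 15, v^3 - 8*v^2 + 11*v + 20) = v - 5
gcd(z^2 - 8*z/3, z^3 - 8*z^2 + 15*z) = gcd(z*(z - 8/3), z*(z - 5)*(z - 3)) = z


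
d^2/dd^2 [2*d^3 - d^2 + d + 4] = 12*d - 2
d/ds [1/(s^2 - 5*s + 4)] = (5 - 2*s)/(s^2 - 5*s + 4)^2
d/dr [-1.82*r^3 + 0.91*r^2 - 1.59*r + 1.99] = -5.46*r^2 + 1.82*r - 1.59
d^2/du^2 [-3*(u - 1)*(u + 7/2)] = -6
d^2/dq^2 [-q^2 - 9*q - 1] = -2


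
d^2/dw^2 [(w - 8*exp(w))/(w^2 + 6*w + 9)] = 2*(-4*w^2*exp(w) - 8*w*exp(w) + w - 12*exp(w) - 6)/(w^4 + 12*w^3 + 54*w^2 + 108*w + 81)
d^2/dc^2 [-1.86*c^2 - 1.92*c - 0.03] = -3.72000000000000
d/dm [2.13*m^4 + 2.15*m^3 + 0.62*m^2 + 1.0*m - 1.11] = 8.52*m^3 + 6.45*m^2 + 1.24*m + 1.0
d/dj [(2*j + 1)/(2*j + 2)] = 1/(2*(j + 1)^2)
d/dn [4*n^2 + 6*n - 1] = 8*n + 6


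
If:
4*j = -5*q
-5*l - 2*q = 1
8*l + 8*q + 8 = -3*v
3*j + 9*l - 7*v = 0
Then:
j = 985/231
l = 269/231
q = -788/231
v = 256/77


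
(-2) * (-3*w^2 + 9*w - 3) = 6*w^2 - 18*w + 6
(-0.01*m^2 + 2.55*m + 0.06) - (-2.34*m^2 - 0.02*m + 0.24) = 2.33*m^2 + 2.57*m - 0.18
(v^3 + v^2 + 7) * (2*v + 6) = 2*v^4 + 8*v^3 + 6*v^2 + 14*v + 42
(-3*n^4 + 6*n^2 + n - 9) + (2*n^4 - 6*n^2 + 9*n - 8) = -n^4 + 10*n - 17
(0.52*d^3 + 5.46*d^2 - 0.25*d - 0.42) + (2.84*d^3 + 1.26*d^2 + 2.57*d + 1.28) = 3.36*d^3 + 6.72*d^2 + 2.32*d + 0.86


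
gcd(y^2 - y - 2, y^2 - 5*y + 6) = y - 2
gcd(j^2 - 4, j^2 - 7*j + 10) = j - 2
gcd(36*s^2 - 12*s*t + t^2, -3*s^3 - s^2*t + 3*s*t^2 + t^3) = 1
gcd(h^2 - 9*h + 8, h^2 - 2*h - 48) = h - 8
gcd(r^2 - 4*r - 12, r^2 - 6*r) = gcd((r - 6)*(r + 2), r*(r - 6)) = r - 6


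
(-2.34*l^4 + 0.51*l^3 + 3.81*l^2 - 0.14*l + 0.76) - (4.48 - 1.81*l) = -2.34*l^4 + 0.51*l^3 + 3.81*l^2 + 1.67*l - 3.72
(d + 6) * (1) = d + 6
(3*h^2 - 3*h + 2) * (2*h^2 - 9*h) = 6*h^4 - 33*h^3 + 31*h^2 - 18*h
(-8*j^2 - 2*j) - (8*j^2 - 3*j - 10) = -16*j^2 + j + 10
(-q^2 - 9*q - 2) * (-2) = 2*q^2 + 18*q + 4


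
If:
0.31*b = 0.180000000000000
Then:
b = 0.58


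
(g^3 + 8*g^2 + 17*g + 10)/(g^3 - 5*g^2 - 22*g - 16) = (g + 5)/(g - 8)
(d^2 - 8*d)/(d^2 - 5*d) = (d - 8)/(d - 5)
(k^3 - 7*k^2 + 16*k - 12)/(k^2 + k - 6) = (k^2 - 5*k + 6)/(k + 3)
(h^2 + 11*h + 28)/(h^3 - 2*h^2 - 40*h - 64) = (h + 7)/(h^2 - 6*h - 16)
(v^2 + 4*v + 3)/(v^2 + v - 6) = (v + 1)/(v - 2)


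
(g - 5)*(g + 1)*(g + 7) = g^3 + 3*g^2 - 33*g - 35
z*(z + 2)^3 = z^4 + 6*z^3 + 12*z^2 + 8*z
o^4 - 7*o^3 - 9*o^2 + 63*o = o*(o - 7)*(o - 3)*(o + 3)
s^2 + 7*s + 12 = (s + 3)*(s + 4)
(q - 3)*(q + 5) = q^2 + 2*q - 15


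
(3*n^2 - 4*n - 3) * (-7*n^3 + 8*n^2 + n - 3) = -21*n^5 + 52*n^4 - 8*n^3 - 37*n^2 + 9*n + 9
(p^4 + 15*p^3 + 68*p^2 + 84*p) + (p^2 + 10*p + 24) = p^4 + 15*p^3 + 69*p^2 + 94*p + 24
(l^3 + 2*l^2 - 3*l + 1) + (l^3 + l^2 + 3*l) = 2*l^3 + 3*l^2 + 1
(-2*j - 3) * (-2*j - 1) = 4*j^2 + 8*j + 3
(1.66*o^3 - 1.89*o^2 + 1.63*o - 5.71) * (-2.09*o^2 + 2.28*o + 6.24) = -3.4694*o^5 + 7.7349*o^4 + 2.6425*o^3 + 3.8567*o^2 - 2.8476*o - 35.6304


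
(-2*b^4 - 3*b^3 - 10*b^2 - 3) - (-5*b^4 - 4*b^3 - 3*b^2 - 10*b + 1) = 3*b^4 + b^3 - 7*b^2 + 10*b - 4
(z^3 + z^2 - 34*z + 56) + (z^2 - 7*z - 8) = z^3 + 2*z^2 - 41*z + 48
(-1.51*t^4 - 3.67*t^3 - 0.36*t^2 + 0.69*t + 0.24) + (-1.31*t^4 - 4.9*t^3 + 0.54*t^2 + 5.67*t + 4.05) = -2.82*t^4 - 8.57*t^3 + 0.18*t^2 + 6.36*t + 4.29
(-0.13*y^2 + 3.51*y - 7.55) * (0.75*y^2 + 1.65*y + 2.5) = -0.0975*y^4 + 2.418*y^3 - 0.196000000000001*y^2 - 3.6825*y - 18.875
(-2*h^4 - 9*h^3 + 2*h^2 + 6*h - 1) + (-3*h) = -2*h^4 - 9*h^3 + 2*h^2 + 3*h - 1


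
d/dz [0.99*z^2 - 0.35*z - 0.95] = 1.98*z - 0.35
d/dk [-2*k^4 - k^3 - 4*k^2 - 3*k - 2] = -8*k^3 - 3*k^2 - 8*k - 3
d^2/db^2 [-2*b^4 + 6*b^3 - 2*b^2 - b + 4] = -24*b^2 + 36*b - 4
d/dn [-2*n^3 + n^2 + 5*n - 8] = -6*n^2 + 2*n + 5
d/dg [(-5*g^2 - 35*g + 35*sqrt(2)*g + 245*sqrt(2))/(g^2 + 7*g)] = -35*sqrt(2)/g^2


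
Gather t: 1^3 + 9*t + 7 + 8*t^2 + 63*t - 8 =8*t^2 + 72*t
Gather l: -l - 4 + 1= -l - 3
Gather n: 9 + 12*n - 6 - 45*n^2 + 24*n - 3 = -45*n^2 + 36*n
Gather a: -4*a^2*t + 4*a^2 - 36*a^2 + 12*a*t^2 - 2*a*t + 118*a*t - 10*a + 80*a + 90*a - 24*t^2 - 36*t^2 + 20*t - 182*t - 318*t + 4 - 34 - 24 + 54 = a^2*(-4*t - 32) + a*(12*t^2 + 116*t + 160) - 60*t^2 - 480*t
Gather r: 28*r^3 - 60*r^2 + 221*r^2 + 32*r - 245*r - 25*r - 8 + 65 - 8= 28*r^3 + 161*r^2 - 238*r + 49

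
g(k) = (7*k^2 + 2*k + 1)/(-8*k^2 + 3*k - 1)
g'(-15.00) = 0.00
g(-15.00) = -0.84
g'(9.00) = 0.01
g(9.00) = -0.94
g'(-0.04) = -3.91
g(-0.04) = -0.82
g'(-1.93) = 0.10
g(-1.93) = -0.63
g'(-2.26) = 0.08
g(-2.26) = -0.66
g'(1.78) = 0.26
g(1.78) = -1.27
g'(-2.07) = 0.09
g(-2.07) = -0.65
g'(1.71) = 0.29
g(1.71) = -1.29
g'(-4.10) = 0.03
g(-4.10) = -0.75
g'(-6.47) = 0.01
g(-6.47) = -0.79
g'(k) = (14*k + 2)/(-8*k^2 + 3*k - 1) + (16*k - 3)*(7*k^2 + 2*k + 1)/(-8*k^2 + 3*k - 1)^2 = (37*k^2 + 2*k - 5)/(64*k^4 - 48*k^3 + 25*k^2 - 6*k + 1)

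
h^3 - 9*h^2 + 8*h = h*(h - 8)*(h - 1)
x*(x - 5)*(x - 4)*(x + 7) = x^4 - 2*x^3 - 43*x^2 + 140*x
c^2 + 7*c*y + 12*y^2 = (c + 3*y)*(c + 4*y)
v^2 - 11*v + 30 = (v - 6)*(v - 5)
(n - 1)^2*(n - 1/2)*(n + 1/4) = n^4 - 9*n^3/4 + 11*n^2/8 - 1/8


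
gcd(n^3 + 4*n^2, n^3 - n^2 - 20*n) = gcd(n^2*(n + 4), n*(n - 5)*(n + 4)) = n^2 + 4*n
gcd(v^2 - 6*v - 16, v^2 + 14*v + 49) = 1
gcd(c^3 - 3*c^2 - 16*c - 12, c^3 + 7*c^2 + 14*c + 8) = c^2 + 3*c + 2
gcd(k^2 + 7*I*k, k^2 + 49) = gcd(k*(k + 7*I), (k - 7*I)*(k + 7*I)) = k + 7*I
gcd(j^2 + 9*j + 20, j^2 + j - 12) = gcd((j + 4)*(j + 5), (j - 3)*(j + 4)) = j + 4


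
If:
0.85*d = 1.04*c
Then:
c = 0.817307692307692*d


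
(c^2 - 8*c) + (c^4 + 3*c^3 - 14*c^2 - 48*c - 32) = c^4 + 3*c^3 - 13*c^2 - 56*c - 32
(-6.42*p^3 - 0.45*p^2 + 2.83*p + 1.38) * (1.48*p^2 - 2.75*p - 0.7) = -9.5016*p^5 + 16.989*p^4 + 9.9199*p^3 - 5.4251*p^2 - 5.776*p - 0.966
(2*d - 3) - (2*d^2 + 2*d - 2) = -2*d^2 - 1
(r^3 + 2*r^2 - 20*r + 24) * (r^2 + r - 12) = r^5 + 3*r^4 - 30*r^3 - 20*r^2 + 264*r - 288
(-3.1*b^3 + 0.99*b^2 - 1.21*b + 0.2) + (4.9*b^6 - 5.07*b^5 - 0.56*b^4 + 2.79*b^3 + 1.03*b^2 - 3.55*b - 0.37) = 4.9*b^6 - 5.07*b^5 - 0.56*b^4 - 0.31*b^3 + 2.02*b^2 - 4.76*b - 0.17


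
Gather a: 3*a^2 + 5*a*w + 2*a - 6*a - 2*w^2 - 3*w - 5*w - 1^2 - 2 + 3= 3*a^2 + a*(5*w - 4) - 2*w^2 - 8*w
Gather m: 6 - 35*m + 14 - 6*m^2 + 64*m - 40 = -6*m^2 + 29*m - 20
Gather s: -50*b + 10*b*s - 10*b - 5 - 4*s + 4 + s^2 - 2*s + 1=-60*b + s^2 + s*(10*b - 6)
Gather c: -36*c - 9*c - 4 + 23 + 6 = 25 - 45*c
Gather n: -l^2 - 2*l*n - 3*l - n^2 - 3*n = -l^2 - 3*l - n^2 + n*(-2*l - 3)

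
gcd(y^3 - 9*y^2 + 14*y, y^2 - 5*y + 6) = y - 2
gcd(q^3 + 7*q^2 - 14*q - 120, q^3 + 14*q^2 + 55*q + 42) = q + 6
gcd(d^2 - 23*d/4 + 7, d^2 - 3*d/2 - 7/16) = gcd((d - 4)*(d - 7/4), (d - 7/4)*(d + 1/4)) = d - 7/4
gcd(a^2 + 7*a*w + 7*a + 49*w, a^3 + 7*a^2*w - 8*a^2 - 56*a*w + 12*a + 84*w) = a + 7*w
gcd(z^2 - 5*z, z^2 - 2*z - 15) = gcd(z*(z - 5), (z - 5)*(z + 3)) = z - 5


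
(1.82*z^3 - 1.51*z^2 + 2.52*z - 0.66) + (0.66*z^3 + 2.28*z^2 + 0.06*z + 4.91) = 2.48*z^3 + 0.77*z^2 + 2.58*z + 4.25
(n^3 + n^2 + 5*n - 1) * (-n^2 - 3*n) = -n^5 - 4*n^4 - 8*n^3 - 14*n^2 + 3*n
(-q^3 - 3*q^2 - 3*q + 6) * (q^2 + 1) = -q^5 - 3*q^4 - 4*q^3 + 3*q^2 - 3*q + 6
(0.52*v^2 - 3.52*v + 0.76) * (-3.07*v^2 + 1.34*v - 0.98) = -1.5964*v^4 + 11.5032*v^3 - 7.5596*v^2 + 4.468*v - 0.7448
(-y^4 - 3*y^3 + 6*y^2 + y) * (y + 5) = -y^5 - 8*y^4 - 9*y^3 + 31*y^2 + 5*y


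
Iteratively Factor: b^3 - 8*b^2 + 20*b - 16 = (b - 2)*(b^2 - 6*b + 8) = (b - 2)^2*(b - 4)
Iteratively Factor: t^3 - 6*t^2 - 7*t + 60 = (t - 4)*(t^2 - 2*t - 15) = (t - 4)*(t + 3)*(t - 5)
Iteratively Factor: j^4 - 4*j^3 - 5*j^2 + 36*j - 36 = (j - 3)*(j^3 - j^2 - 8*j + 12) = (j - 3)*(j - 2)*(j^2 + j - 6) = (j - 3)*(j - 2)^2*(j + 3)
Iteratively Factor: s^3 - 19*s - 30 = (s - 5)*(s^2 + 5*s + 6) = (s - 5)*(s + 2)*(s + 3)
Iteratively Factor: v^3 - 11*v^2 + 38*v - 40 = (v - 2)*(v^2 - 9*v + 20) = (v - 4)*(v - 2)*(v - 5)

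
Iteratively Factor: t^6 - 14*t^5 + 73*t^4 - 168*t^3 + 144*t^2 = (t - 4)*(t^5 - 10*t^4 + 33*t^3 - 36*t^2) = t*(t - 4)*(t^4 - 10*t^3 + 33*t^2 - 36*t) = t*(t - 4)*(t - 3)*(t^3 - 7*t^2 + 12*t) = t*(t - 4)*(t - 3)^2*(t^2 - 4*t) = t*(t - 4)^2*(t - 3)^2*(t)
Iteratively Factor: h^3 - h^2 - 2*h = (h + 1)*(h^2 - 2*h) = (h - 2)*(h + 1)*(h)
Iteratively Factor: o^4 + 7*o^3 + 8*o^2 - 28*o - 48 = (o + 3)*(o^3 + 4*o^2 - 4*o - 16) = (o + 3)*(o + 4)*(o^2 - 4) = (o - 2)*(o + 3)*(o + 4)*(o + 2)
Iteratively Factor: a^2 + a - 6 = (a - 2)*(a + 3)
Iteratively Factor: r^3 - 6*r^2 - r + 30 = (r + 2)*(r^2 - 8*r + 15) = (r - 3)*(r + 2)*(r - 5)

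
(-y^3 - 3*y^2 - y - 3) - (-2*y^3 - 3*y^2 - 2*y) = y^3 + y - 3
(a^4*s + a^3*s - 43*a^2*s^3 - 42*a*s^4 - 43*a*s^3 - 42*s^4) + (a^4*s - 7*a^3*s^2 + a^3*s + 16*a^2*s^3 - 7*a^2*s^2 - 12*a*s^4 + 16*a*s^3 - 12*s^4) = 2*a^4*s - 7*a^3*s^2 + 2*a^3*s - 27*a^2*s^3 - 7*a^2*s^2 - 54*a*s^4 - 27*a*s^3 - 54*s^4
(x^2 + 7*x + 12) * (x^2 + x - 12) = x^4 + 8*x^3 + 7*x^2 - 72*x - 144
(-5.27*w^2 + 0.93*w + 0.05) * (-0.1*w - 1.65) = 0.527*w^3 + 8.6025*w^2 - 1.5395*w - 0.0825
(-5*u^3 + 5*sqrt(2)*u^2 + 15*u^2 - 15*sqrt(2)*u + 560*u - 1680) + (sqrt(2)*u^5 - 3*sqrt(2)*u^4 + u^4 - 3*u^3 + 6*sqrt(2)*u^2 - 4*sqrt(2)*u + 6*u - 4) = sqrt(2)*u^5 - 3*sqrt(2)*u^4 + u^4 - 8*u^3 + 15*u^2 + 11*sqrt(2)*u^2 - 19*sqrt(2)*u + 566*u - 1684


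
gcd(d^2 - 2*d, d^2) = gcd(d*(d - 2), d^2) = d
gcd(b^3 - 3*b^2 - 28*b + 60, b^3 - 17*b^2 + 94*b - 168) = b - 6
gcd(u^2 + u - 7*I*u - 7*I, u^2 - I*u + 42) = u - 7*I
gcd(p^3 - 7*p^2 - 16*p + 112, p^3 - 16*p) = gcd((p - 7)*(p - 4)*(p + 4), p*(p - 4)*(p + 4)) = p^2 - 16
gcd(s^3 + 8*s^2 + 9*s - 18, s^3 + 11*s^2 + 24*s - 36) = s^2 + 5*s - 6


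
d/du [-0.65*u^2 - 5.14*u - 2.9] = -1.3*u - 5.14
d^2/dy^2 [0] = 0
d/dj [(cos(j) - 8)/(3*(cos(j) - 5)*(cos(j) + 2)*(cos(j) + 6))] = (-93*cos(j) - 21*cos(2*j) + cos(3*j) + 547)*sin(j)/(6*(cos(j) - 5)^2*(cos(j) + 2)^2*(cos(j) + 6)^2)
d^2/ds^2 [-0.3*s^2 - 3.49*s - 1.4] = -0.600000000000000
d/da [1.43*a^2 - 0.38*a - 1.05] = 2.86*a - 0.38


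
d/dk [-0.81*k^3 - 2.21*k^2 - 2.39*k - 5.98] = -2.43*k^2 - 4.42*k - 2.39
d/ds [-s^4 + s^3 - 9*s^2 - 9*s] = -4*s^3 + 3*s^2 - 18*s - 9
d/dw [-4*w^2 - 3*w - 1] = -8*w - 3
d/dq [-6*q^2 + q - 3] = 1 - 12*q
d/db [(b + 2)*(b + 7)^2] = (b + 7)*(3*b + 11)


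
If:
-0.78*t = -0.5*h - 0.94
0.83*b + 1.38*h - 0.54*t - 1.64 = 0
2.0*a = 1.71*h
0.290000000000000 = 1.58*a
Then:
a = 0.18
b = 2.49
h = 0.21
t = 1.34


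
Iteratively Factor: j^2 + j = (j + 1)*(j)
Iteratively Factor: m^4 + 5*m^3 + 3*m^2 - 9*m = (m + 3)*(m^3 + 2*m^2 - 3*m) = m*(m + 3)*(m^2 + 2*m - 3) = m*(m - 1)*(m + 3)*(m + 3)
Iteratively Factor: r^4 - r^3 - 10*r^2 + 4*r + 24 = (r + 2)*(r^3 - 3*r^2 - 4*r + 12) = (r + 2)^2*(r^2 - 5*r + 6) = (r - 3)*(r + 2)^2*(r - 2)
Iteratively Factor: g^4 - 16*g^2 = (g - 4)*(g^3 + 4*g^2) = g*(g - 4)*(g^2 + 4*g) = g*(g - 4)*(g + 4)*(g)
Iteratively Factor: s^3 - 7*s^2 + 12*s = (s - 3)*(s^2 - 4*s) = (s - 4)*(s - 3)*(s)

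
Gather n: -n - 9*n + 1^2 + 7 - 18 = -10*n - 10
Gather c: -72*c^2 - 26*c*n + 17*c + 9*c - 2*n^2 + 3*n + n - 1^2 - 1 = -72*c^2 + c*(26 - 26*n) - 2*n^2 + 4*n - 2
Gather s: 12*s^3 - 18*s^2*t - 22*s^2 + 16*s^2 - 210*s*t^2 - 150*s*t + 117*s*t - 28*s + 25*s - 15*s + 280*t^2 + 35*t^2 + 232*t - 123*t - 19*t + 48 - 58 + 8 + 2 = 12*s^3 + s^2*(-18*t - 6) + s*(-210*t^2 - 33*t - 18) + 315*t^2 + 90*t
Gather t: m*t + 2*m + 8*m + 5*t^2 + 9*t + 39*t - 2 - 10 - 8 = 10*m + 5*t^2 + t*(m + 48) - 20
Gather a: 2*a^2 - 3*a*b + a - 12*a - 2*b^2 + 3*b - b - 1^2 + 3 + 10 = 2*a^2 + a*(-3*b - 11) - 2*b^2 + 2*b + 12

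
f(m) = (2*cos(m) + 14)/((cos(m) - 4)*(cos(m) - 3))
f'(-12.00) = -1.12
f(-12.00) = 2.31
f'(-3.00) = 0.05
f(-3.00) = 0.60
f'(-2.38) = 0.31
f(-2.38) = 0.71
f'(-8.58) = 0.36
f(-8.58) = 0.74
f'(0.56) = -1.12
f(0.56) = 2.31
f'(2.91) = -0.09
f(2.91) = 0.61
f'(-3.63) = -0.19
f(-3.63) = 0.65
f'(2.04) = -0.51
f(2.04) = 0.85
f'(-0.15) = 0.38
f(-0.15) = 2.64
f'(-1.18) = 1.14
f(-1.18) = 1.56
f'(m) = -2*sin(m)/((cos(m) - 4)*(cos(m) - 3)) + (2*cos(m) + 14)*sin(m)/((cos(m) - 4)*(cos(m) - 3)^2) + (2*cos(m) + 14)*sin(m)/((cos(m) - 4)^2*(cos(m) - 3))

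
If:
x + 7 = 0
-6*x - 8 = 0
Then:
No Solution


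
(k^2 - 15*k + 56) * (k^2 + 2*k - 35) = k^4 - 13*k^3 - 9*k^2 + 637*k - 1960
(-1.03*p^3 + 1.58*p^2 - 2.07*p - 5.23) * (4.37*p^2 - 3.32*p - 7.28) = -4.5011*p^5 + 10.3242*p^4 - 6.7931*p^3 - 27.4851*p^2 + 32.4332*p + 38.0744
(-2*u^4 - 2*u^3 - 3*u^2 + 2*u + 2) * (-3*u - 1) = 6*u^5 + 8*u^4 + 11*u^3 - 3*u^2 - 8*u - 2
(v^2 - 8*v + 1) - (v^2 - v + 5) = -7*v - 4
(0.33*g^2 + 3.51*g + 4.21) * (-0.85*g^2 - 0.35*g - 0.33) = -0.2805*g^4 - 3.099*g^3 - 4.9159*g^2 - 2.6318*g - 1.3893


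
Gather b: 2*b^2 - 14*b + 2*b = 2*b^2 - 12*b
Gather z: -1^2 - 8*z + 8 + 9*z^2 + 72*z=9*z^2 + 64*z + 7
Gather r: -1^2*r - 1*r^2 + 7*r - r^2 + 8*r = -2*r^2 + 14*r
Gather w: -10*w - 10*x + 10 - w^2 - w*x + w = -w^2 + w*(-x - 9) - 10*x + 10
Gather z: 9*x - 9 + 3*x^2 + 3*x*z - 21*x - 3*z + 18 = 3*x^2 - 12*x + z*(3*x - 3) + 9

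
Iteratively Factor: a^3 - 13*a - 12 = (a + 1)*(a^2 - a - 12) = (a + 1)*(a + 3)*(a - 4)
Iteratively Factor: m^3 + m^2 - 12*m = (m - 3)*(m^2 + 4*m) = (m - 3)*(m + 4)*(m)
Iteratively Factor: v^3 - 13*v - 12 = (v + 1)*(v^2 - v - 12) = (v - 4)*(v + 1)*(v + 3)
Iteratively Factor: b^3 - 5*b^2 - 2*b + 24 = (b - 3)*(b^2 - 2*b - 8) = (b - 4)*(b - 3)*(b + 2)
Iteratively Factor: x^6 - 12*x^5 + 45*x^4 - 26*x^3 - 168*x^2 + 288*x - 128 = (x - 4)*(x^5 - 8*x^4 + 13*x^3 + 26*x^2 - 64*x + 32) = (x - 4)*(x - 1)*(x^4 - 7*x^3 + 6*x^2 + 32*x - 32) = (x - 4)^2*(x - 1)*(x^3 - 3*x^2 - 6*x + 8) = (x - 4)^2*(x - 1)^2*(x^2 - 2*x - 8) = (x - 4)^3*(x - 1)^2*(x + 2)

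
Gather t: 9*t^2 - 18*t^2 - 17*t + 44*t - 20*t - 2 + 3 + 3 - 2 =-9*t^2 + 7*t + 2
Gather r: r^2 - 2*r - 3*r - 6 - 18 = r^2 - 5*r - 24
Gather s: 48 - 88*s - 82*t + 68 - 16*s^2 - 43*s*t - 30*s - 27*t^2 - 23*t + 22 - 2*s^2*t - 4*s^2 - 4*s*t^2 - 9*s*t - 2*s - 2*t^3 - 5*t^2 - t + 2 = s^2*(-2*t - 20) + s*(-4*t^2 - 52*t - 120) - 2*t^3 - 32*t^2 - 106*t + 140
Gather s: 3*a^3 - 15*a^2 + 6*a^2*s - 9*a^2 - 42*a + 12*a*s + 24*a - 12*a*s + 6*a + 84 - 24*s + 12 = 3*a^3 - 24*a^2 - 12*a + s*(6*a^2 - 24) + 96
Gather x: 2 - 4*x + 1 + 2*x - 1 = 2 - 2*x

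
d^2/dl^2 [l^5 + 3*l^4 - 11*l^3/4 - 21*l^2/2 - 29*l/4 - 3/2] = 20*l^3 + 36*l^2 - 33*l/2 - 21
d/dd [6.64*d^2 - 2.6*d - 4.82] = 13.28*d - 2.6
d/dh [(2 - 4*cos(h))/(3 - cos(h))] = 10*sin(h)/(cos(h) - 3)^2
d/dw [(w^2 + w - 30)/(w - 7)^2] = (53 - 15*w)/(w^3 - 21*w^2 + 147*w - 343)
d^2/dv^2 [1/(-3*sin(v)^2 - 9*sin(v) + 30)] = (4*sin(v)^4 + 9*sin(v)^3 + 43*sin(v)^2 + 12*sin(v) - 38)/(3*(sin(v)^2 + 3*sin(v) - 10)^3)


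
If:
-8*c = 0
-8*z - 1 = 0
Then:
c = 0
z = -1/8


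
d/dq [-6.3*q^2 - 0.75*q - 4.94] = -12.6*q - 0.75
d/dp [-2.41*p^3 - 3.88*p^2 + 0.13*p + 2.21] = -7.23*p^2 - 7.76*p + 0.13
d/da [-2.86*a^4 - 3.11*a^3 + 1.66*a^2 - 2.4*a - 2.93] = -11.44*a^3 - 9.33*a^2 + 3.32*a - 2.4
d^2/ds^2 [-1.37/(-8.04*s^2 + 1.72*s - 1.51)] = (-177.117984*s^2 + 37.890912*s + 1.37*(16.08*s - 1.72)*(32.16*s - 3.44) - 33.264696)/(8.04*s^2 - 1.72*s + 1.51)^3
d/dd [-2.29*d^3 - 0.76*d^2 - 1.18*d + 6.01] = -6.87*d^2 - 1.52*d - 1.18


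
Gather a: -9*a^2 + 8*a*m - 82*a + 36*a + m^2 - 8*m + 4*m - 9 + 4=-9*a^2 + a*(8*m - 46) + m^2 - 4*m - 5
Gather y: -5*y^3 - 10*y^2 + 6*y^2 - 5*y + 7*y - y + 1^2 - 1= -5*y^3 - 4*y^2 + y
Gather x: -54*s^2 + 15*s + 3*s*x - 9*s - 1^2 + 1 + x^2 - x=-54*s^2 + 6*s + x^2 + x*(3*s - 1)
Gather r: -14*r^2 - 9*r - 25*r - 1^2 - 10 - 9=-14*r^2 - 34*r - 20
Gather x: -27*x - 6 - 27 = -27*x - 33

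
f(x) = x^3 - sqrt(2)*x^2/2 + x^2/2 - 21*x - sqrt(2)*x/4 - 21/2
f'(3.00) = 4.40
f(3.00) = -49.42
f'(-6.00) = 89.13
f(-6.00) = -105.83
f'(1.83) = -12.06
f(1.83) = -44.14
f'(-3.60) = 19.02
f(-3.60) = 17.03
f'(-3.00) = 6.89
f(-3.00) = 24.70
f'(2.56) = -2.75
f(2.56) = -49.75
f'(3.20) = 8.04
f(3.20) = -48.18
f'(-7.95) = 171.55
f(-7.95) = -356.29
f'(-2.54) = -0.95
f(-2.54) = 26.01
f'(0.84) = -19.58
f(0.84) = -27.99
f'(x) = 3*x^2 - sqrt(2)*x + x - 21 - sqrt(2)/4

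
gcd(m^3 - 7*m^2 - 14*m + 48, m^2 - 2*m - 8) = 1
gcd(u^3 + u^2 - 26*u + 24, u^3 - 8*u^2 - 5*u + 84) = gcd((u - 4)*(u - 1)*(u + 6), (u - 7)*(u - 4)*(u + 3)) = u - 4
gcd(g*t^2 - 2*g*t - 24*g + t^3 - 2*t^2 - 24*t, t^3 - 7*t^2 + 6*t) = t - 6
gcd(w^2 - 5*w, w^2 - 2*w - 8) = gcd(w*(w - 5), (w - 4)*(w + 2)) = 1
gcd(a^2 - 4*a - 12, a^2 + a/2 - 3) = a + 2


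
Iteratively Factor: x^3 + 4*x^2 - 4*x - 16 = (x + 4)*(x^2 - 4) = (x - 2)*(x + 4)*(x + 2)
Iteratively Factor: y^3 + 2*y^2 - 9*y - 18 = (y - 3)*(y^2 + 5*y + 6) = (y - 3)*(y + 2)*(y + 3)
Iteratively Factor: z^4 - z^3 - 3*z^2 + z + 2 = (z - 1)*(z^3 - 3*z - 2) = (z - 1)*(z + 1)*(z^2 - z - 2) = (z - 2)*(z - 1)*(z + 1)*(z + 1)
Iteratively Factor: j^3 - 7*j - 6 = (j + 2)*(j^2 - 2*j - 3) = (j - 3)*(j + 2)*(j + 1)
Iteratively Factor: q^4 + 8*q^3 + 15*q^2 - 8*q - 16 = (q + 4)*(q^3 + 4*q^2 - q - 4) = (q + 4)^2*(q^2 - 1) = (q + 1)*(q + 4)^2*(q - 1)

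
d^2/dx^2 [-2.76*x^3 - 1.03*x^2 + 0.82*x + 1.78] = -16.56*x - 2.06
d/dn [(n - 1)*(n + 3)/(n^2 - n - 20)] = (-3*n^2 - 34*n - 43)/(n^4 - 2*n^3 - 39*n^2 + 40*n + 400)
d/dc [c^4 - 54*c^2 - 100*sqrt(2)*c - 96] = 4*c^3 - 108*c - 100*sqrt(2)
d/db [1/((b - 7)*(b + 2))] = (5 - 2*b)/(b^4 - 10*b^3 - 3*b^2 + 140*b + 196)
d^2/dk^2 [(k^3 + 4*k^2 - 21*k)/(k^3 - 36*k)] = 2*(4*k^3 + 45*k^2 + 432*k + 540)/(k^6 - 108*k^4 + 3888*k^2 - 46656)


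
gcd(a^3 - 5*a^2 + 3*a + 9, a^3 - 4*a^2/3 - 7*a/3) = a + 1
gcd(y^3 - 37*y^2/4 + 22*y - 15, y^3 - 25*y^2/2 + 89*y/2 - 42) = 1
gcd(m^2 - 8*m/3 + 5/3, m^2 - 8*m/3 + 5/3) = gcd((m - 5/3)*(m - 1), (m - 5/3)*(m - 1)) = m^2 - 8*m/3 + 5/3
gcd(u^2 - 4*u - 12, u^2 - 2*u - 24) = u - 6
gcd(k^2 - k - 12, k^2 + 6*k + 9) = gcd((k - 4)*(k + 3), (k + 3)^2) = k + 3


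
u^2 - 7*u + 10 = (u - 5)*(u - 2)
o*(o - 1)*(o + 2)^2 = o^4 + 3*o^3 - 4*o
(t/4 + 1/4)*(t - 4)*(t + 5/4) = t^3/4 - 7*t^2/16 - 31*t/16 - 5/4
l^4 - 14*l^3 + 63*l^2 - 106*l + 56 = (l - 7)*(l - 4)*(l - 2)*(l - 1)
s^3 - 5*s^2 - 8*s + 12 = (s - 6)*(s - 1)*(s + 2)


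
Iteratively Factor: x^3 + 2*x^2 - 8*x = (x - 2)*(x^2 + 4*x) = (x - 2)*(x + 4)*(x)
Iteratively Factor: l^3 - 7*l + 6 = (l - 1)*(l^2 + l - 6) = (l - 1)*(l + 3)*(l - 2)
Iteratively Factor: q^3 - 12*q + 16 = (q - 2)*(q^2 + 2*q - 8) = (q - 2)^2*(q + 4)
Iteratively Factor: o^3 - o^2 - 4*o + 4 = (o - 1)*(o^2 - 4) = (o - 2)*(o - 1)*(o + 2)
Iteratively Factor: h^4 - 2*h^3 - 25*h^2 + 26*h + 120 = (h + 4)*(h^3 - 6*h^2 - h + 30) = (h - 3)*(h + 4)*(h^2 - 3*h - 10) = (h - 3)*(h + 2)*(h + 4)*(h - 5)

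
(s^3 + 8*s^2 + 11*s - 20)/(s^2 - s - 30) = (s^2 + 3*s - 4)/(s - 6)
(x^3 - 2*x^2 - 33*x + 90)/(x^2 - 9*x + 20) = (x^2 + 3*x - 18)/(x - 4)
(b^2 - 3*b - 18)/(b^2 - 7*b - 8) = (-b^2 + 3*b + 18)/(-b^2 + 7*b + 8)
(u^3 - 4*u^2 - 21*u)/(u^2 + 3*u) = u - 7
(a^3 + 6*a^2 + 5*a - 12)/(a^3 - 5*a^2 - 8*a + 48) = (a^2 + 3*a - 4)/(a^2 - 8*a + 16)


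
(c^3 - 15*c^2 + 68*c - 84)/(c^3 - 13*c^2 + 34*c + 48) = (c^2 - 9*c + 14)/(c^2 - 7*c - 8)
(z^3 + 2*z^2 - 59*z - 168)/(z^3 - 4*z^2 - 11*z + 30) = (z^2 - z - 56)/(z^2 - 7*z + 10)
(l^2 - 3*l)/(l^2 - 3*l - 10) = l*(3 - l)/(-l^2 + 3*l + 10)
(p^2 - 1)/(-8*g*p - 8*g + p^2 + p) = (p - 1)/(-8*g + p)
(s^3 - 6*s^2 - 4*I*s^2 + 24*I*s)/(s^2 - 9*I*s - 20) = s*(s - 6)/(s - 5*I)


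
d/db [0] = 0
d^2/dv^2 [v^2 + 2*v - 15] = 2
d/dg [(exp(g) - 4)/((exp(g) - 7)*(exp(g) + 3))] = (-exp(2*g) + 8*exp(g) - 37)*exp(g)/(exp(4*g) - 8*exp(3*g) - 26*exp(2*g) + 168*exp(g) + 441)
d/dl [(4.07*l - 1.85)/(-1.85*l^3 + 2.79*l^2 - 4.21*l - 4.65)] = (15.059*l^3 - 21.6228*l^2 + 10.323*l - 26.714)/(3.4225*l^6 - 10.323*l^5 + 23.3611*l^4 - 6.2868*l^3 - 8.2229*l^2 + 39.153*l + 21.6225)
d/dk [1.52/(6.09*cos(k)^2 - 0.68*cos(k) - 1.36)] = (18.5136*cos(k) - 1.0336)*sin(k)/(-6.09*cos(k)^2 + 0.68*cos(k) + 1.36)^2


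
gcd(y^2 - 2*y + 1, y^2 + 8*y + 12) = 1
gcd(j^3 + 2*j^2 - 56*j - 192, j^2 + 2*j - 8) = j + 4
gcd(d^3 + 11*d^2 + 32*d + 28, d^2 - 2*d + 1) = 1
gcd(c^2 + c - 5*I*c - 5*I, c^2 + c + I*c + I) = c + 1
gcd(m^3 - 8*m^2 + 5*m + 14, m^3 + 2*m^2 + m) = m + 1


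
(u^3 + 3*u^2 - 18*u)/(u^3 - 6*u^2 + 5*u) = (u^2 + 3*u - 18)/(u^2 - 6*u + 5)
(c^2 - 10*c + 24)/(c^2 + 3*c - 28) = (c - 6)/(c + 7)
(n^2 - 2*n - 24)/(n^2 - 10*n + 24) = (n + 4)/(n - 4)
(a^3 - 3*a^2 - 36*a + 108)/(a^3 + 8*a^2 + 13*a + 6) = (a^2 - 9*a + 18)/(a^2 + 2*a + 1)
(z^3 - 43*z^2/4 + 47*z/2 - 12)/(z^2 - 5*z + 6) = (z^2 - 35*z/4 + 6)/(z - 3)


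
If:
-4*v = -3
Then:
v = 3/4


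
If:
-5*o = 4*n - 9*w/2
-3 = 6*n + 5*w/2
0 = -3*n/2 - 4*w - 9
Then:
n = 14/27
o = -353/135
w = -22/9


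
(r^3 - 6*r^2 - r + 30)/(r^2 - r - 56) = (-r^3 + 6*r^2 + r - 30)/(-r^2 + r + 56)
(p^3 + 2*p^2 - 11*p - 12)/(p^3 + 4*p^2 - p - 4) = (p - 3)/(p - 1)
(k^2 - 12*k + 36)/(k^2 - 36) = (k - 6)/(k + 6)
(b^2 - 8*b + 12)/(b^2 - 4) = (b - 6)/(b + 2)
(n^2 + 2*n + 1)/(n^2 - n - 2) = (n + 1)/(n - 2)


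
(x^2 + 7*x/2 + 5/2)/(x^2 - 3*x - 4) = (x + 5/2)/(x - 4)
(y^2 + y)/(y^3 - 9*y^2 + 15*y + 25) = y/(y^2 - 10*y + 25)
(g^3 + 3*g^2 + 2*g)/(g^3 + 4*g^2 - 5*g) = (g^2 + 3*g + 2)/(g^2 + 4*g - 5)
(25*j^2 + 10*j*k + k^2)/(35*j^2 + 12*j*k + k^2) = (5*j + k)/(7*j + k)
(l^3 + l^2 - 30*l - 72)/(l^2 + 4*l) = l - 3 - 18/l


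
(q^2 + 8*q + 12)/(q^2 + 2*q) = (q + 6)/q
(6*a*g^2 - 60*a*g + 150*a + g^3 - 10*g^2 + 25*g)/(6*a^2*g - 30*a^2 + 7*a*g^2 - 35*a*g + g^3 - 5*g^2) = (g - 5)/(a + g)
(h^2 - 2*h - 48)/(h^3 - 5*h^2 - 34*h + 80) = (h + 6)/(h^2 + 3*h - 10)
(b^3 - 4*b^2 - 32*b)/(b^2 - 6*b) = (b^2 - 4*b - 32)/(b - 6)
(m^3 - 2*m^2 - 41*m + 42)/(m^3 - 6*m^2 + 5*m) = (m^2 - m - 42)/(m*(m - 5))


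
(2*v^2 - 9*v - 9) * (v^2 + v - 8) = 2*v^4 - 7*v^3 - 34*v^2 + 63*v + 72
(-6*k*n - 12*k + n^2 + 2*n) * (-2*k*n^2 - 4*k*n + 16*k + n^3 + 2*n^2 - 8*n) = 12*k^2*n^3 + 48*k^2*n^2 - 48*k^2*n - 192*k^2 - 8*k*n^4 - 32*k*n^3 + 32*k*n^2 + 128*k*n + n^5 + 4*n^4 - 4*n^3 - 16*n^2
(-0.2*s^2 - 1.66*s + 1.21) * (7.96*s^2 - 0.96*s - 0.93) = -1.592*s^4 - 13.0216*s^3 + 11.4112*s^2 + 0.3822*s - 1.1253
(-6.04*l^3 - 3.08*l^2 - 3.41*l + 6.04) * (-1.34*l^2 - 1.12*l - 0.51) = 8.0936*l^5 + 10.892*l^4 + 11.0994*l^3 - 2.7036*l^2 - 5.0257*l - 3.0804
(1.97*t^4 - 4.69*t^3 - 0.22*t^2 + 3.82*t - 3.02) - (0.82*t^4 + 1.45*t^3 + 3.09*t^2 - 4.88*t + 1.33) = 1.15*t^4 - 6.14*t^3 - 3.31*t^2 + 8.7*t - 4.35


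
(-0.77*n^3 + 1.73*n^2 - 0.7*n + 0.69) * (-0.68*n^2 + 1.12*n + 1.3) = 0.5236*n^5 - 2.0388*n^4 + 1.4126*n^3 + 0.9958*n^2 - 0.1372*n + 0.897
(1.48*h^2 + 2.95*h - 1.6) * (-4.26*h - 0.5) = -6.3048*h^3 - 13.307*h^2 + 5.341*h + 0.8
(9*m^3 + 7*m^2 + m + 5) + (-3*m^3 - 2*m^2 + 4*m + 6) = 6*m^3 + 5*m^2 + 5*m + 11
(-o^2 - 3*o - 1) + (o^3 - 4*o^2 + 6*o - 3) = o^3 - 5*o^2 + 3*o - 4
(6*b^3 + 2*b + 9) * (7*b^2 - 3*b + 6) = 42*b^5 - 18*b^4 + 50*b^3 + 57*b^2 - 15*b + 54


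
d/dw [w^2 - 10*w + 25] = 2*w - 10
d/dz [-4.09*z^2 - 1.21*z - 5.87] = -8.18*z - 1.21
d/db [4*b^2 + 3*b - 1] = 8*b + 3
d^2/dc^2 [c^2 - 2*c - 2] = 2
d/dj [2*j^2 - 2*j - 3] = 4*j - 2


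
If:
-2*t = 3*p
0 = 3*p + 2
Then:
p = -2/3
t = 1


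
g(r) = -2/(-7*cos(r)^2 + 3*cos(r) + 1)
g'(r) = -2*(-14*sin(r)*cos(r) + 3*sin(r))/(-7*cos(r)^2 + 3*cos(r) + 1)^2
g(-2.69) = 0.27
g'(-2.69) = 0.25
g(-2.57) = 0.31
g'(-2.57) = 0.38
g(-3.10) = 0.22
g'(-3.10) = 0.02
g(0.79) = 5.61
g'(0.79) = 76.72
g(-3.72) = 0.31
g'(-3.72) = -0.39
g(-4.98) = -1.53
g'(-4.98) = 0.80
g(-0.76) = 3.97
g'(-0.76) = -38.89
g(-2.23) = 0.58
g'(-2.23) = 1.53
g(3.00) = 0.23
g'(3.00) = -0.06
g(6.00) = 0.78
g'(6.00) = -0.88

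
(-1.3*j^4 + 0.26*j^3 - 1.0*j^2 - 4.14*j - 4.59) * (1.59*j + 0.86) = -2.067*j^5 - 0.7046*j^4 - 1.3664*j^3 - 7.4426*j^2 - 10.8585*j - 3.9474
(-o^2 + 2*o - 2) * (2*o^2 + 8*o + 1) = -2*o^4 - 4*o^3 + 11*o^2 - 14*o - 2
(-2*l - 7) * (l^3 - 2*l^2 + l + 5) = -2*l^4 - 3*l^3 + 12*l^2 - 17*l - 35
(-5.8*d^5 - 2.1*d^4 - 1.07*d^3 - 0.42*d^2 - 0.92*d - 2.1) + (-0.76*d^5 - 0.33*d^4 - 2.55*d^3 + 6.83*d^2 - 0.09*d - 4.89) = -6.56*d^5 - 2.43*d^4 - 3.62*d^3 + 6.41*d^2 - 1.01*d - 6.99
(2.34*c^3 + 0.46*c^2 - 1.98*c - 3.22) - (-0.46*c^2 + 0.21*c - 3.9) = 2.34*c^3 + 0.92*c^2 - 2.19*c + 0.68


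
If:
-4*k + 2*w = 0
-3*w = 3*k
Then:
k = 0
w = 0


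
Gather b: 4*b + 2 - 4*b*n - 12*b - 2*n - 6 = b*(-4*n - 8) - 2*n - 4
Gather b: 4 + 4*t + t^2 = t^2 + 4*t + 4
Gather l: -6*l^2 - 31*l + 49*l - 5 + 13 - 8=-6*l^2 + 18*l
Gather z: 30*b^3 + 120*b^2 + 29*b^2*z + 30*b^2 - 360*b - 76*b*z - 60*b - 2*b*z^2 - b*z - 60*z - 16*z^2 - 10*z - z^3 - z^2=30*b^3 + 150*b^2 - 420*b - z^3 + z^2*(-2*b - 17) + z*(29*b^2 - 77*b - 70)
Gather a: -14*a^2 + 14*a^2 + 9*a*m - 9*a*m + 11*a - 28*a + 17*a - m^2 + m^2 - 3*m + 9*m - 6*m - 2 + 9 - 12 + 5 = 0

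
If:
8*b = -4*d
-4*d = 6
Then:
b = 3/4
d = -3/2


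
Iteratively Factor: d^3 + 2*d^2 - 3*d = (d)*(d^2 + 2*d - 3) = d*(d - 1)*(d + 3)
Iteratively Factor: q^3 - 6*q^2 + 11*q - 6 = (q - 1)*(q^2 - 5*q + 6) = (q - 2)*(q - 1)*(q - 3)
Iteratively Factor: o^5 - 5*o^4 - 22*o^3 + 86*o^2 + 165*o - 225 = (o + 3)*(o^4 - 8*o^3 + 2*o^2 + 80*o - 75) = (o - 1)*(o + 3)*(o^3 - 7*o^2 - 5*o + 75) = (o - 5)*(o - 1)*(o + 3)*(o^2 - 2*o - 15) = (o - 5)*(o - 1)*(o + 3)^2*(o - 5)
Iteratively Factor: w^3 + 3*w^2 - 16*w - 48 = (w + 4)*(w^2 - w - 12) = (w - 4)*(w + 4)*(w + 3)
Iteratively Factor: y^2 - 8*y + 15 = (y - 3)*(y - 5)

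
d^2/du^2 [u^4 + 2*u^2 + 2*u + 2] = 12*u^2 + 4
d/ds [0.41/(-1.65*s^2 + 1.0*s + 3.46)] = (1.353*s - 0.41)/(-1.65*s^2 + 1.0*s + 3.46)^2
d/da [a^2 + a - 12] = 2*a + 1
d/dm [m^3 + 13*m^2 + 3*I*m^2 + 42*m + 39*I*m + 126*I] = 3*m^2 + m*(26 + 6*I) + 42 + 39*I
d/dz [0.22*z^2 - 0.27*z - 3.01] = 0.44*z - 0.27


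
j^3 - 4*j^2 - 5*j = j*(j - 5)*(j + 1)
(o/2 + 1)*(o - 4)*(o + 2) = o^3/2 - 6*o - 8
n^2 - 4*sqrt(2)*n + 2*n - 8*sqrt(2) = (n + 2)*(n - 4*sqrt(2))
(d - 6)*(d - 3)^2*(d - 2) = d^4 - 14*d^3 + 69*d^2 - 144*d + 108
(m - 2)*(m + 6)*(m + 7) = m^3 + 11*m^2 + 16*m - 84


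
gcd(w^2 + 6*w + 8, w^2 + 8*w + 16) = w + 4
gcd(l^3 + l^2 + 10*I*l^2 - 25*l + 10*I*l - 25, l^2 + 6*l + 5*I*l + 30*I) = l + 5*I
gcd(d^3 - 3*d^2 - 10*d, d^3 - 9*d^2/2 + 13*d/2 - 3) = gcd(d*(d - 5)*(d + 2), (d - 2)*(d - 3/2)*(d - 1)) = 1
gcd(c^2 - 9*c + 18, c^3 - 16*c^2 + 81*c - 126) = c^2 - 9*c + 18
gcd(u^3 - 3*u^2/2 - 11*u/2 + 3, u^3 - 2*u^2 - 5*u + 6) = u^2 - u - 6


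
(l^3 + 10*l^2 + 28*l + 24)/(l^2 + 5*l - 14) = (l^3 + 10*l^2 + 28*l + 24)/(l^2 + 5*l - 14)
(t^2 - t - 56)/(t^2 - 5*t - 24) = (t + 7)/(t + 3)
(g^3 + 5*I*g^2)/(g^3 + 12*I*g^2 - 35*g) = g/(g + 7*I)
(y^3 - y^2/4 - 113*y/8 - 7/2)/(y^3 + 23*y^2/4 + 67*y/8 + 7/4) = (y - 4)/(y + 2)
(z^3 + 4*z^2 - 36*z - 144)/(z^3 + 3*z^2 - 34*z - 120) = (z + 6)/(z + 5)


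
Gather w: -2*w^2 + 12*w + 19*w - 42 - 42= -2*w^2 + 31*w - 84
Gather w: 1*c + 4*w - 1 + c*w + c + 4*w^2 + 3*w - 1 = 2*c + 4*w^2 + w*(c + 7) - 2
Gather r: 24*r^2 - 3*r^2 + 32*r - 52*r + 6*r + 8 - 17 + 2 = 21*r^2 - 14*r - 7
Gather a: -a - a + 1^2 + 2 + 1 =4 - 2*a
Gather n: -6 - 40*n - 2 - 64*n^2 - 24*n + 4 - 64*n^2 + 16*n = -128*n^2 - 48*n - 4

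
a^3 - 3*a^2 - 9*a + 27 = (a - 3)^2*(a + 3)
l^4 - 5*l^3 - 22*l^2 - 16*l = l*(l - 8)*(l + 1)*(l + 2)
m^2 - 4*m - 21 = (m - 7)*(m + 3)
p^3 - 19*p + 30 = (p - 3)*(p - 2)*(p + 5)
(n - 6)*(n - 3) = n^2 - 9*n + 18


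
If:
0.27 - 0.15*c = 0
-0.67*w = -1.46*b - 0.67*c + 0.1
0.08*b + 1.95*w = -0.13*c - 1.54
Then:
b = -1.15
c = 1.80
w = -0.86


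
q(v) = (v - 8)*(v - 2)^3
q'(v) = 3*(v - 8)*(v - 2)^2 + (v - 2)^3 = (v - 2)^2*(4*v - 26)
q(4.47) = -53.19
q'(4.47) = -49.54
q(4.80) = -70.25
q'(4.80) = -53.31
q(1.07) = 5.57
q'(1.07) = -18.79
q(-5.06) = 4595.76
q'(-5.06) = -2304.77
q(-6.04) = 7296.85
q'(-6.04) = -3242.42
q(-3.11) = 1482.44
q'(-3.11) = -1003.75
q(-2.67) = 1086.71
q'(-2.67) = -799.95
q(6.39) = -136.21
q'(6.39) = -8.48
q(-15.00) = 112999.00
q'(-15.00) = -24854.00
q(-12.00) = 54880.00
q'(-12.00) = -14504.00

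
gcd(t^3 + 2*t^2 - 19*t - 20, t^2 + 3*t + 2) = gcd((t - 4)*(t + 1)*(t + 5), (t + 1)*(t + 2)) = t + 1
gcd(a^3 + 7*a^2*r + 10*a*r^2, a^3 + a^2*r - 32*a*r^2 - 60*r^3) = a^2 + 7*a*r + 10*r^2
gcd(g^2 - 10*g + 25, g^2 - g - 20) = g - 5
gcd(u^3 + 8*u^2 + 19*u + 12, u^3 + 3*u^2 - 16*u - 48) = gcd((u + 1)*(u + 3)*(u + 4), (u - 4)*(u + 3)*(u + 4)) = u^2 + 7*u + 12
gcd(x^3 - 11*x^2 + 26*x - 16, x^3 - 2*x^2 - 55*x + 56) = x^2 - 9*x + 8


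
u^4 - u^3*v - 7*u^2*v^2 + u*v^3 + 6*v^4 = (u - 3*v)*(u - v)*(u + v)*(u + 2*v)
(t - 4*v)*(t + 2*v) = t^2 - 2*t*v - 8*v^2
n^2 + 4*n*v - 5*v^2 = (n - v)*(n + 5*v)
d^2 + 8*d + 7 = (d + 1)*(d + 7)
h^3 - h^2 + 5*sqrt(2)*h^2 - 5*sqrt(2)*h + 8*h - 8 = (h - 1)*(h + sqrt(2))*(h + 4*sqrt(2))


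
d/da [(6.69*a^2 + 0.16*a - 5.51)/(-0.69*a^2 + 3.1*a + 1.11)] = (20.8494*a^2 + 7.248*a + 17.2586)/(0.4761*a^4 - 4.278*a^3 + 8.0782*a^2 + 6.882*a + 1.2321)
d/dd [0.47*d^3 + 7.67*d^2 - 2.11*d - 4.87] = 1.41*d^2 + 15.34*d - 2.11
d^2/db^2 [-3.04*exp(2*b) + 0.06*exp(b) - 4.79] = (0.06 - 12.16*exp(b))*exp(b)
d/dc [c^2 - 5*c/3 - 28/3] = 2*c - 5/3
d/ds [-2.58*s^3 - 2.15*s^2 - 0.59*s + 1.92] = -7.74*s^2 - 4.3*s - 0.59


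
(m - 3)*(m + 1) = m^2 - 2*m - 3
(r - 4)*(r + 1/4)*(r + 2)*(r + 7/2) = r^4 + 7*r^3/4 - 117*r^2/8 - 127*r/4 - 7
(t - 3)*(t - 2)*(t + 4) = t^3 - t^2 - 14*t + 24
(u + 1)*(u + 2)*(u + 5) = u^3 + 8*u^2 + 17*u + 10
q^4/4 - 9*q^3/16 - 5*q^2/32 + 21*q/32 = q*(q/4 + 1/4)*(q - 7/4)*(q - 3/2)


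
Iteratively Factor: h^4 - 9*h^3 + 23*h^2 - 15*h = (h - 1)*(h^3 - 8*h^2 + 15*h) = (h - 5)*(h - 1)*(h^2 - 3*h) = (h - 5)*(h - 3)*(h - 1)*(h)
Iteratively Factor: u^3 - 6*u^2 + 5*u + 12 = (u - 3)*(u^2 - 3*u - 4) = (u - 4)*(u - 3)*(u + 1)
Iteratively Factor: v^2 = (v)*(v)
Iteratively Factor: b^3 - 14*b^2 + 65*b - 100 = (b - 5)*(b^2 - 9*b + 20) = (b - 5)^2*(b - 4)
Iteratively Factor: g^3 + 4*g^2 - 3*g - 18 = (g + 3)*(g^2 + g - 6) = (g + 3)^2*(g - 2)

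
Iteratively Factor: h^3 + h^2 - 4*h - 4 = (h + 2)*(h^2 - h - 2) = (h + 1)*(h + 2)*(h - 2)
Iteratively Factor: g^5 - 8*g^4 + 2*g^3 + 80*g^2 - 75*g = (g - 1)*(g^4 - 7*g^3 - 5*g^2 + 75*g) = g*(g - 1)*(g^3 - 7*g^2 - 5*g + 75) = g*(g - 5)*(g - 1)*(g^2 - 2*g - 15) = g*(g - 5)*(g - 1)*(g + 3)*(g - 5)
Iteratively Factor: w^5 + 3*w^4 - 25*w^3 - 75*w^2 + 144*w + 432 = (w - 4)*(w^4 + 7*w^3 + 3*w^2 - 63*w - 108) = (w - 4)*(w - 3)*(w^3 + 10*w^2 + 33*w + 36) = (w - 4)*(w - 3)*(w + 3)*(w^2 + 7*w + 12) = (w - 4)*(w - 3)*(w + 3)^2*(w + 4)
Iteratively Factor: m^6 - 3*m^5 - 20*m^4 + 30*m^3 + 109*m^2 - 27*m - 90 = (m + 2)*(m^5 - 5*m^4 - 10*m^3 + 50*m^2 + 9*m - 45) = (m - 3)*(m + 2)*(m^4 - 2*m^3 - 16*m^2 + 2*m + 15) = (m - 3)*(m + 1)*(m + 2)*(m^3 - 3*m^2 - 13*m + 15) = (m - 3)*(m - 1)*(m + 1)*(m + 2)*(m^2 - 2*m - 15) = (m - 5)*(m - 3)*(m - 1)*(m + 1)*(m + 2)*(m + 3)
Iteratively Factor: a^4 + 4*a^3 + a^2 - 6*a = (a + 2)*(a^3 + 2*a^2 - 3*a) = (a + 2)*(a + 3)*(a^2 - a) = (a - 1)*(a + 2)*(a + 3)*(a)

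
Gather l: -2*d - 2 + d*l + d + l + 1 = -d + l*(d + 1) - 1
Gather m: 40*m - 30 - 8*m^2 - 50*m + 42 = -8*m^2 - 10*m + 12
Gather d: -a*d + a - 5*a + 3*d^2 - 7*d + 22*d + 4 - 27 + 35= -4*a + 3*d^2 + d*(15 - a) + 12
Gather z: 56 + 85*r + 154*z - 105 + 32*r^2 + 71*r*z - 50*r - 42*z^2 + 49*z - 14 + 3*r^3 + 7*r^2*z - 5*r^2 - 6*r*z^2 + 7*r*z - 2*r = 3*r^3 + 27*r^2 + 33*r + z^2*(-6*r - 42) + z*(7*r^2 + 78*r + 203) - 63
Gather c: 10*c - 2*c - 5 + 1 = 8*c - 4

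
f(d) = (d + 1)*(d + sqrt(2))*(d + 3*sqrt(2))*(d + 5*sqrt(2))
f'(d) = (d + 1)*(d + sqrt(2))*(d + 3*sqrt(2)) + (d + 1)*(d + sqrt(2))*(d + 5*sqrt(2)) + (d + 1)*(d + 3*sqrt(2))*(d + 5*sqrt(2)) + (d + sqrt(2))*(d + 3*sqrt(2))*(d + 5*sqrt(2)) = 4*d^3 + 3*d^2 + 27*sqrt(2)*d^2 + 18*sqrt(2)*d + 92*d + 30*sqrt(2) + 46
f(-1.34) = -0.42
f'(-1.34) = -4.64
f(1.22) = 264.86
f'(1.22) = 300.28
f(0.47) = 98.43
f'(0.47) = 153.14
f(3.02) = 1306.39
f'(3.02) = 928.93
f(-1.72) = 2.97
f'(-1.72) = -12.11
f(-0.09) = 34.93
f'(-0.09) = 78.19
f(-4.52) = -7.74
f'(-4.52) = 29.55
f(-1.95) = 5.98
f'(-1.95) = -13.67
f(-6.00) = -43.16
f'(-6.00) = 2.31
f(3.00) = 1287.91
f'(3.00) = 919.45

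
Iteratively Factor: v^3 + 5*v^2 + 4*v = (v + 1)*(v^2 + 4*v) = v*(v + 1)*(v + 4)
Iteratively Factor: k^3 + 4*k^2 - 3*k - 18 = (k - 2)*(k^2 + 6*k + 9) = (k - 2)*(k + 3)*(k + 3)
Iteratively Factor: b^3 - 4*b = (b - 2)*(b^2 + 2*b) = b*(b - 2)*(b + 2)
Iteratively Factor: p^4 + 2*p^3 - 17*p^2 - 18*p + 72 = (p - 3)*(p^3 + 5*p^2 - 2*p - 24) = (p - 3)*(p + 4)*(p^2 + p - 6) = (p - 3)*(p + 3)*(p + 4)*(p - 2)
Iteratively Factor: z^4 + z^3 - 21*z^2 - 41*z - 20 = (z + 1)*(z^3 - 21*z - 20) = (z + 1)^2*(z^2 - z - 20) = (z - 5)*(z + 1)^2*(z + 4)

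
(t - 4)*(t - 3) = t^2 - 7*t + 12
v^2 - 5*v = v*(v - 5)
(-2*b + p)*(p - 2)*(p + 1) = -2*b*p^2 + 2*b*p + 4*b + p^3 - p^2 - 2*p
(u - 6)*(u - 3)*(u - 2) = u^3 - 11*u^2 + 36*u - 36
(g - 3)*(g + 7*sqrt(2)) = g^2 - 3*g + 7*sqrt(2)*g - 21*sqrt(2)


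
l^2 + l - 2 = (l - 1)*(l + 2)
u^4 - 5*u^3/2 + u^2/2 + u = u*(u - 2)*(u - 1)*(u + 1/2)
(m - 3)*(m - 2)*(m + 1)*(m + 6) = m^4 + 2*m^3 - 23*m^2 + 12*m + 36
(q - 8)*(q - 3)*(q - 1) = q^3 - 12*q^2 + 35*q - 24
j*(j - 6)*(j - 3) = j^3 - 9*j^2 + 18*j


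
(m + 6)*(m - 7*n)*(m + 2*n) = m^3 - 5*m^2*n + 6*m^2 - 14*m*n^2 - 30*m*n - 84*n^2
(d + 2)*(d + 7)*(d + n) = d^3 + d^2*n + 9*d^2 + 9*d*n + 14*d + 14*n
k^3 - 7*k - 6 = (k - 3)*(k + 1)*(k + 2)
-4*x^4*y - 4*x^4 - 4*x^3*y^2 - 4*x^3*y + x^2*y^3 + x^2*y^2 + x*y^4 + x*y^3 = (-2*x + y)*(x + y)*(2*x + y)*(x*y + x)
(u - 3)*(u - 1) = u^2 - 4*u + 3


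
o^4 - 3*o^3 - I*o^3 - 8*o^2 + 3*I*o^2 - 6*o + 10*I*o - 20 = (o - 5)*(o + 2)*(o - 2*I)*(o + I)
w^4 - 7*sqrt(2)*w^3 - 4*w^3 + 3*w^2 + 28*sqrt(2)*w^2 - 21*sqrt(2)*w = w*(w - 3)*(w - 1)*(w - 7*sqrt(2))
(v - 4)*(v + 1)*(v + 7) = v^3 + 4*v^2 - 25*v - 28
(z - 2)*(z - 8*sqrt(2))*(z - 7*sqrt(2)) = z^3 - 15*sqrt(2)*z^2 - 2*z^2 + 30*sqrt(2)*z + 112*z - 224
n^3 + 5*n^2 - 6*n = n*(n - 1)*(n + 6)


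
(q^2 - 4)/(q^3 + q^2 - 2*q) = (q - 2)/(q*(q - 1))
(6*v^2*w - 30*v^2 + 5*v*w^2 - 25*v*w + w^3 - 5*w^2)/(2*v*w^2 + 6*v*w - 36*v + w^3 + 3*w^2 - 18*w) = (3*v*w - 15*v + w^2 - 5*w)/(w^2 + 3*w - 18)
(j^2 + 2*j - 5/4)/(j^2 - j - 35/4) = (2*j - 1)/(2*j - 7)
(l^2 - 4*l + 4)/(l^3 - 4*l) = (l - 2)/(l*(l + 2))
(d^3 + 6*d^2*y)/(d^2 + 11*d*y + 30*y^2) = d^2/(d + 5*y)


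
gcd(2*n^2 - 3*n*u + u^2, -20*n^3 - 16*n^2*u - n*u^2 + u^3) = 1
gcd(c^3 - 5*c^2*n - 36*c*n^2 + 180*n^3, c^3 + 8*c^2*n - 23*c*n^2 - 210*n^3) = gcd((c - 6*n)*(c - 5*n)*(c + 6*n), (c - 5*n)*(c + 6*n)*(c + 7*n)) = c^2 + c*n - 30*n^2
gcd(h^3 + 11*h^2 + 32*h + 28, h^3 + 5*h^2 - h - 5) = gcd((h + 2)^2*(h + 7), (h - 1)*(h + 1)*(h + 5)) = 1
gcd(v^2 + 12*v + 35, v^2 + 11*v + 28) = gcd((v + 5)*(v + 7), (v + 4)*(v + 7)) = v + 7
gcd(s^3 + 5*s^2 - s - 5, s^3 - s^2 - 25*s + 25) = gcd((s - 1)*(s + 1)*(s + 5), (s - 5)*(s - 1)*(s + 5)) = s^2 + 4*s - 5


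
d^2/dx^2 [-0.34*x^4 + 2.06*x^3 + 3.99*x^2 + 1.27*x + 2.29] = -4.08*x^2 + 12.36*x + 7.98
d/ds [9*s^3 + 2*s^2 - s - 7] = 27*s^2 + 4*s - 1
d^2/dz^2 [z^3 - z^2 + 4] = 6*z - 2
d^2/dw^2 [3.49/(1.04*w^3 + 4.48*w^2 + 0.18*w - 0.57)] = (-(21.7776*w + 31.2704)*(1.04*w^3 + 4.48*w^2 + 0.18*w - 0.57) + 3.49*(3.12*w^2 + 8.96*w + 0.18)*(6.24*w^2 + 17.92*w + 0.36))/(1.04*w^3 + 4.48*w^2 + 0.18*w - 0.57)^3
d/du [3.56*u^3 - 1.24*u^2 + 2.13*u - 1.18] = 10.68*u^2 - 2.48*u + 2.13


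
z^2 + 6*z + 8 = (z + 2)*(z + 4)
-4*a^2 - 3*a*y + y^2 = (-4*a + y)*(a + y)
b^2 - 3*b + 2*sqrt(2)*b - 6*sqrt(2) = (b - 3)*(b + 2*sqrt(2))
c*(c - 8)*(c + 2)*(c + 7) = c^4 + c^3 - 58*c^2 - 112*c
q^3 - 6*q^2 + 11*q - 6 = (q - 3)*(q - 2)*(q - 1)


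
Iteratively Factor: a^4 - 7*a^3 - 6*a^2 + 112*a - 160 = (a - 2)*(a^3 - 5*a^2 - 16*a + 80) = (a - 2)*(a + 4)*(a^2 - 9*a + 20) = (a - 5)*(a - 2)*(a + 4)*(a - 4)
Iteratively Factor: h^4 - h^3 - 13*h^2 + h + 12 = (h - 1)*(h^3 - 13*h - 12) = (h - 1)*(h + 1)*(h^2 - h - 12) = (h - 4)*(h - 1)*(h + 1)*(h + 3)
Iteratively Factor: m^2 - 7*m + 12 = (m - 3)*(m - 4)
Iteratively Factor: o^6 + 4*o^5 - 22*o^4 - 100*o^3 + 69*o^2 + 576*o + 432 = (o + 1)*(o^5 + 3*o^4 - 25*o^3 - 75*o^2 + 144*o + 432) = (o - 4)*(o + 1)*(o^4 + 7*o^3 + 3*o^2 - 63*o - 108) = (o - 4)*(o + 1)*(o + 4)*(o^3 + 3*o^2 - 9*o - 27) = (o - 4)*(o + 1)*(o + 3)*(o + 4)*(o^2 - 9) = (o - 4)*(o + 1)*(o + 3)^2*(o + 4)*(o - 3)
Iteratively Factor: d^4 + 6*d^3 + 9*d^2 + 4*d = (d)*(d^3 + 6*d^2 + 9*d + 4) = d*(d + 1)*(d^2 + 5*d + 4) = d*(d + 1)^2*(d + 4)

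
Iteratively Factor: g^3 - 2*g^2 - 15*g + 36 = (g + 4)*(g^2 - 6*g + 9) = (g - 3)*(g + 4)*(g - 3)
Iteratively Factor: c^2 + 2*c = (c + 2)*(c)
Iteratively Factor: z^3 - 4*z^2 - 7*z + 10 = (z - 1)*(z^2 - 3*z - 10) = (z - 5)*(z - 1)*(z + 2)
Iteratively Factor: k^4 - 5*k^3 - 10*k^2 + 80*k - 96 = (k - 4)*(k^3 - k^2 - 14*k + 24) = (k - 4)*(k - 3)*(k^2 + 2*k - 8) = (k - 4)*(k - 3)*(k - 2)*(k + 4)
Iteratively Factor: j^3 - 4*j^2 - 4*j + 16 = (j - 2)*(j^2 - 2*j - 8) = (j - 4)*(j - 2)*(j + 2)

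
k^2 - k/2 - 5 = (k - 5/2)*(k + 2)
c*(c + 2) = c^2 + 2*c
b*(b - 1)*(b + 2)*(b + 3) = b^4 + 4*b^3 + b^2 - 6*b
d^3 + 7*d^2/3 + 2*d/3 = d*(d + 1/3)*(d + 2)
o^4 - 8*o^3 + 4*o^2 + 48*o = o*(o - 6)*(o - 4)*(o + 2)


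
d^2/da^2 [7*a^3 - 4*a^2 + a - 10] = 42*a - 8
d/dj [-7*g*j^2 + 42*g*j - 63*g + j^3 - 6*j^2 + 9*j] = -14*g*j + 42*g + 3*j^2 - 12*j + 9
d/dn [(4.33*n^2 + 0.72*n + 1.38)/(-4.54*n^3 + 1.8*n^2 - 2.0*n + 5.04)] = (19.6582*n^4 + 6.5376*n^3 + 8.8396*n^2 + 38.6784*n + 6.3888)/(20.6116*n^6 - 16.344*n^5 + 21.4*n^4 - 52.9632*n^3 + 22.144*n^2 - 20.16*n + 25.4016)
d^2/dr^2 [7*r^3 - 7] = 42*r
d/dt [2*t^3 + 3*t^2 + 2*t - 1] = 6*t^2 + 6*t + 2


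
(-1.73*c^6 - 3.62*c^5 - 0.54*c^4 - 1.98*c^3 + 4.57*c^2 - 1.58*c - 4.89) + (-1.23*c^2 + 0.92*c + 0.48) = -1.73*c^6 - 3.62*c^5 - 0.54*c^4 - 1.98*c^3 + 3.34*c^2 - 0.66*c - 4.41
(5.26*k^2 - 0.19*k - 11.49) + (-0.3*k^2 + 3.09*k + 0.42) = 4.96*k^2 + 2.9*k - 11.07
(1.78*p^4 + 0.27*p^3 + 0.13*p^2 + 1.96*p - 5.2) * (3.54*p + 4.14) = 6.3012*p^5 + 8.325*p^4 + 1.578*p^3 + 7.4766*p^2 - 10.2936*p - 21.528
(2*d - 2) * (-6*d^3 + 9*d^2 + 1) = -12*d^4 + 30*d^3 - 18*d^2 + 2*d - 2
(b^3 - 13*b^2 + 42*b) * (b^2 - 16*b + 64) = b^5 - 29*b^4 + 314*b^3 - 1504*b^2 + 2688*b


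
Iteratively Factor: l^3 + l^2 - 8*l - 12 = (l + 2)*(l^2 - l - 6) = (l - 3)*(l + 2)*(l + 2)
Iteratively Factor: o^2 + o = (o + 1)*(o)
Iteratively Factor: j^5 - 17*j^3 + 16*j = (j - 1)*(j^4 + j^3 - 16*j^2 - 16*j) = (j - 4)*(j - 1)*(j^3 + 5*j^2 + 4*j) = (j - 4)*(j - 1)*(j + 1)*(j^2 + 4*j) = (j - 4)*(j - 1)*(j + 1)*(j + 4)*(j)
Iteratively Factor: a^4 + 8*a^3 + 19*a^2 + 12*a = (a + 3)*(a^3 + 5*a^2 + 4*a) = a*(a + 3)*(a^2 + 5*a + 4) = a*(a + 3)*(a + 4)*(a + 1)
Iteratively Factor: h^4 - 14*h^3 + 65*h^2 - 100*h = (h - 5)*(h^3 - 9*h^2 + 20*h) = (h - 5)*(h - 4)*(h^2 - 5*h) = h*(h - 5)*(h - 4)*(h - 5)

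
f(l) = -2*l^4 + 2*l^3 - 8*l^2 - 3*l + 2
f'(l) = -8*l^3 + 6*l^2 - 16*l - 3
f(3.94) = -493.65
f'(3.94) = -462.20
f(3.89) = -470.96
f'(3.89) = -445.36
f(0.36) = -0.06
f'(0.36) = -8.36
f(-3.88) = -676.89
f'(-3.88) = 616.69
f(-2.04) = -76.79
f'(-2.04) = 122.53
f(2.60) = -116.12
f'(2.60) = -144.65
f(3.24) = -244.08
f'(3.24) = -263.95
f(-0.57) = 0.53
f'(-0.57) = 9.55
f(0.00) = 2.00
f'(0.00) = -3.00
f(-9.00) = -15199.00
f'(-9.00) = 6459.00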